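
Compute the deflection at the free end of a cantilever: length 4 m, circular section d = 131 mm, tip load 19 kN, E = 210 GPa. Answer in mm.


I = pi * d^4 / 64 = pi * 131^4 / 64 = 14456231.07 mm^4
L = 4000.0 mm, P = 19000.0 N, E = 210000.0 MPa
delta = P * L^3 / (3 * E * I)
= 19000.0 * 4000.0^3 / (3 * 210000.0 * 14456231.07)
= 133.5174 mm

133.5174 mm


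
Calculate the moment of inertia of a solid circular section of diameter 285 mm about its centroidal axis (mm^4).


r = d / 2 = 285 / 2 = 142.5 mm
I = pi * r^4 / 4 = pi * 142.5^4 / 4
= 323854054.62 mm^4

323854054.62 mm^4


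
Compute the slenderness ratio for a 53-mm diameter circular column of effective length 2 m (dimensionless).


Radius of gyration r = d / 4 = 53 / 4 = 13.25 mm
L_eff = 2000.0 mm
Slenderness ratio = L / r = 2000.0 / 13.25 = 150.94 (dimensionless)

150.94 (dimensionless)


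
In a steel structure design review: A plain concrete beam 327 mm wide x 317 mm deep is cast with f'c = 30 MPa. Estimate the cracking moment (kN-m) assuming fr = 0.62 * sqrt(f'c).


fr = 0.62 * sqrt(30) = 0.62 * 5.4772 = 3.3959 MPa
I = 327 * 317^3 / 12 = 868049104.25 mm^4
y_t = 158.5 mm
M_cr = fr * I / y_t = 3.3959 * 868049104.25 / 158.5 N-mm
= 18.598 kN-m

18.598 kN-m


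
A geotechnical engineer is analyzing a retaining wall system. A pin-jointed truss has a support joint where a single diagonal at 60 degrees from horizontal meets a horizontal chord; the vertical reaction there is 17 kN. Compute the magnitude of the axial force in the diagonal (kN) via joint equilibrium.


At the joint, only the diagonal has a vertical component, so vertical equilibrium gives:
F * sin(60) = 17
F = 17 / sin(60)
= 17 / 0.866025
= 19.63 kN

19.63 kN


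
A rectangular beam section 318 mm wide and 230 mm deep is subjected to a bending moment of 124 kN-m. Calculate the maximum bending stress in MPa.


I = b * h^3 / 12 = 318 * 230^3 / 12 = 322425500.0 mm^4
y = h / 2 = 230 / 2 = 115.0 mm
M = 124 kN-m = 124000000.0 N-mm
sigma = M * y / I = 124000000.0 * 115.0 / 322425500.0
= 44.23 MPa

44.23 MPa


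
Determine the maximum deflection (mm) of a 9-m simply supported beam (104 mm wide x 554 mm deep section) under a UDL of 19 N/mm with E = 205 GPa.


I = 104 * 554^3 / 12 = 1473606021.33 mm^4
L = 9000.0 mm, w = 19 N/mm, E = 205000.0 MPa
delta = 5 * w * L^4 / (384 * E * I)
= 5 * 19 * 9000.0^4 / (384 * 205000.0 * 1473606021.33)
= 5.3731 mm

5.3731 mm


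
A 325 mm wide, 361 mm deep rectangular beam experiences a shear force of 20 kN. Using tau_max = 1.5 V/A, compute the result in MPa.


A = b * h = 325 * 361 = 117325 mm^2
V = 20 kN = 20000.0 N
tau_max = 1.5 * V / A = 1.5 * 20000.0 / 117325
= 0.2557 MPa

0.2557 MPa


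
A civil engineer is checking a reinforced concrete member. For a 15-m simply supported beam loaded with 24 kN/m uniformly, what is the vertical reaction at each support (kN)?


Total load = w * L = 24 * 15 = 360 kN
By symmetry, each reaction R = total / 2 = 360 / 2 = 180.0 kN

180.0 kN


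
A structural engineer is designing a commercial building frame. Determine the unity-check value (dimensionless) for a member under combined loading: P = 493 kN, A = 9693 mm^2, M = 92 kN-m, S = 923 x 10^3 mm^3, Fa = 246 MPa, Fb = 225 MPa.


f_a = P / A = 493000.0 / 9693 = 50.8614 MPa
f_b = M / S = 92000000.0 / 923000.0 = 99.675 MPa
Ratio = f_a / Fa + f_b / Fb
= 50.8614 / 246 + 99.675 / 225
= 0.6498 (dimensionless)

0.6498 (dimensionless)


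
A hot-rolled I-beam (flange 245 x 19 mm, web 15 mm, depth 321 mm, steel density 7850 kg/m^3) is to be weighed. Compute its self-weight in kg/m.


A_flanges = 2 * 245 * 19 = 9310 mm^2
A_web = (321 - 2 * 19) * 15 = 4245 mm^2
A_total = 9310 + 4245 = 13555 mm^2 = 0.013555 m^2
Weight = rho * A = 7850 * 0.013555 = 106.4068 kg/m

106.4068 kg/m


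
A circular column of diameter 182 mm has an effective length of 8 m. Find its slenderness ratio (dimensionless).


Radius of gyration r = d / 4 = 182 / 4 = 45.5 mm
L_eff = 8000.0 mm
Slenderness ratio = L / r = 8000.0 / 45.5 = 175.82 (dimensionless)

175.82 (dimensionless)


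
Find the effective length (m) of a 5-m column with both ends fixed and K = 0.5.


L_eff = K * L
= 0.5 * 5
= 2.5 m

2.5 m


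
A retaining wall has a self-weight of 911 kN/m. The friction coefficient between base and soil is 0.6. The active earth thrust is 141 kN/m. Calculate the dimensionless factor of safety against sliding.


Resisting force = mu * W = 0.6 * 911 = 546.6 kN/m
FOS = Resisting / Driving = 546.6 / 141
= 3.8766 (dimensionless)

3.8766 (dimensionless)


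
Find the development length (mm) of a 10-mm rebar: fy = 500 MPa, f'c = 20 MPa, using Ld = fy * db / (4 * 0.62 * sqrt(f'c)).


Ld = (fy * db) / (4 * 0.62 * sqrt(f'c))
= (500 * 10) / (4 * 0.62 * sqrt(20))
= 5000 / 11.0909
= 450.82 mm

450.82 mm


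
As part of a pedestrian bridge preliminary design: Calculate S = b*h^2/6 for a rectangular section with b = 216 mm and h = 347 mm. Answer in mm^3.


S = b * h^2 / 6
= 216 * 347^2 / 6
= 216 * 120409 / 6
= 4334724.0 mm^3

4334724.0 mm^3


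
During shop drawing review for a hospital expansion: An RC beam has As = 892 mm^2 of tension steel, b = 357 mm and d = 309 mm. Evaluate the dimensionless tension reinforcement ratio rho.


rho = As / (b * d)
= 892 / (357 * 309)
= 892 / 110313
= 0.008086 (dimensionless)

0.008086 (dimensionless)


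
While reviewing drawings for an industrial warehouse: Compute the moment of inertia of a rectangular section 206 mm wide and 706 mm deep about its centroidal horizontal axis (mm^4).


I = b * h^3 / 12
= 206 * 706^3 / 12
= 206 * 351895816 / 12
= 6040878174.67 mm^4

6040878174.67 mm^4


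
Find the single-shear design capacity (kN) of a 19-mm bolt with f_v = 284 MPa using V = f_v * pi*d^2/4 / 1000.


A = pi * d^2 / 4 = pi * 19^2 / 4 = 283.5287 mm^2
V = f_v * A / 1000 = 284 * 283.5287 / 1000
= 80.5222 kN

80.5222 kN


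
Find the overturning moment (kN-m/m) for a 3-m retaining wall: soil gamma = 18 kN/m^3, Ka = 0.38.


Pa = 0.5 * Ka * gamma * H^2
= 0.5 * 0.38 * 18 * 3^2
= 30.78 kN/m
Arm = H / 3 = 3 / 3 = 1.0 m
Mo = Pa * arm = Pa * H / 3 = 30.78 * 3 / 3 = 30.78 kN-m/m

30.78 kN-m/m


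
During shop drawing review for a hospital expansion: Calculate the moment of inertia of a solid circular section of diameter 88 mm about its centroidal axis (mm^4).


r = d / 2 = 88 / 2 = 44.0 mm
I = pi * r^4 / 4 = pi * 44.0^4 / 4
= 2943747.71 mm^4

2943747.71 mm^4


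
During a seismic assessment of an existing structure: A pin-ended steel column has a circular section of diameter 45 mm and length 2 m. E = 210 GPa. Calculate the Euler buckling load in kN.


I = pi * d^4 / 64 = 201288.96 mm^4
L = 2000.0 mm
P_cr = pi^2 * E * I / L^2
= 9.8696 * 210000.0 * 201288.96 / 2000.0^2
= 104298.73 N = 104.2987 kN

104.2987 kN


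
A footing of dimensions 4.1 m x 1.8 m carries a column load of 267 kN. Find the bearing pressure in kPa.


A = 4.1 * 1.8 = 7.38 m^2
q = P / A = 267 / 7.38
= 36.1789 kPa

36.1789 kPa


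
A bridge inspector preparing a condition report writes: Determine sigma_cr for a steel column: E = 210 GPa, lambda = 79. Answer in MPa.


sigma_cr = pi^2 * E / lambda^2
= 9.8696 * 210000.0 / 79^2
= 9.8696 * 210000.0 / 6241
= 332.0969 MPa

332.0969 MPa


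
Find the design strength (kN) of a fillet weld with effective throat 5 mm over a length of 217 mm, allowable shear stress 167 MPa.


Strength = throat * length * allowable stress
= 5 * 217 * 167 N
= 181195 N
= 181.19 kN

181.19 kN


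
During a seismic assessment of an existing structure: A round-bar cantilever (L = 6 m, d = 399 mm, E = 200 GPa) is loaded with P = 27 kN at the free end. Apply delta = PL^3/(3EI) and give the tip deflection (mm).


I = pi * d^4 / 64 = pi * 399^4 / 64 = 1244117736.22 mm^4
L = 6000.0 mm, P = 27000.0 N, E = 200000.0 MPa
delta = P * L^3 / (3 * E * I)
= 27000.0 * 6000.0^3 / (3 * 200000.0 * 1244117736.22)
= 7.8128 mm

7.8128 mm


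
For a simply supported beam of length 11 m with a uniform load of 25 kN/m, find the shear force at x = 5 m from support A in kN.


R_A = w * L / 2 = 25 * 11 / 2 = 137.5 kN
V(x) = R_A - w * x = 137.5 - 25 * 5
= 12.5 kN

12.5 kN


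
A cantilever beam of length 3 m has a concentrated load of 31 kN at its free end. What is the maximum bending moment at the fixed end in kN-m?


For a cantilever with a point load at the free end:
M_max = P * L = 31 * 3 = 93 kN-m

93 kN-m


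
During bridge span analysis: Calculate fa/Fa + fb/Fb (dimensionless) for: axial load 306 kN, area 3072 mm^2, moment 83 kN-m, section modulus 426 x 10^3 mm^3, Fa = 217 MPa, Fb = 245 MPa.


f_a = P / A = 306000.0 / 3072 = 99.6094 MPa
f_b = M / S = 83000000.0 / 426000.0 = 194.8357 MPa
Ratio = f_a / Fa + f_b / Fb
= 99.6094 / 217 + 194.8357 / 245
= 1.2543 (dimensionless)

1.2543 (dimensionless)


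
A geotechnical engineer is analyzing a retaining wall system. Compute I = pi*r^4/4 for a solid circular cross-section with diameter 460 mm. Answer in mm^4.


r = d / 2 = 460 / 2 = 230.0 mm
I = pi * r^4 / 4 = pi * 230.0^4 / 4
= 2197866074.43 mm^4

2197866074.43 mm^4


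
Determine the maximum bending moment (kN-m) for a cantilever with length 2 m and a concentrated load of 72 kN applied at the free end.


For a cantilever with a point load at the free end:
M_max = P * L = 72 * 2 = 144 kN-m

144 kN-m


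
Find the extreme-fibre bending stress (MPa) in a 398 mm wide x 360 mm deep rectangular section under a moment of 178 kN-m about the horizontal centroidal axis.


I = b * h^3 / 12 = 398 * 360^3 / 12 = 1547424000.0 mm^4
y = h / 2 = 360 / 2 = 180.0 mm
M = 178 kN-m = 178000000.0 N-mm
sigma = M * y / I = 178000000.0 * 180.0 / 1547424000.0
= 20.71 MPa

20.71 MPa


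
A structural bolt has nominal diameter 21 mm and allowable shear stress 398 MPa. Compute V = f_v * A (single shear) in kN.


A = pi * d^2 / 4 = pi * 21^2 / 4 = 346.3606 mm^2
V = f_v * A / 1000 = 398 * 346.3606 / 1000
= 137.8515 kN

137.8515 kN


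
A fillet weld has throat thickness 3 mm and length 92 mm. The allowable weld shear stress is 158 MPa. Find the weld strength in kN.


Strength = throat * length * allowable stress
= 3 * 92 * 158 N
= 43608 N
= 43.61 kN

43.61 kN


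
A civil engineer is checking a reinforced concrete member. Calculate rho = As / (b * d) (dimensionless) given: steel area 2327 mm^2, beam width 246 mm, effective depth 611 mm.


rho = As / (b * d)
= 2327 / (246 * 611)
= 2327 / 150306
= 0.015482 (dimensionless)

0.015482 (dimensionless)


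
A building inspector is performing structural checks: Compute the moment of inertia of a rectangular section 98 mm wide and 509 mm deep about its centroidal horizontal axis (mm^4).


I = b * h^3 / 12
= 98 * 509^3 / 12
= 98 * 131872229 / 12
= 1076956536.83 mm^4

1076956536.83 mm^4


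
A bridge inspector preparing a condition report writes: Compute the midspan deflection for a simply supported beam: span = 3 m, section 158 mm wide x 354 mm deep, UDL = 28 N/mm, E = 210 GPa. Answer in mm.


I = 158 * 354^3 / 12 = 584097876.0 mm^4
L = 3000.0 mm, w = 28 N/mm, E = 210000.0 MPa
delta = 5 * w * L^4 / (384 * E * I)
= 5 * 28 * 3000.0^4 / (384 * 210000.0 * 584097876.0)
= 0.2408 mm

0.2408 mm


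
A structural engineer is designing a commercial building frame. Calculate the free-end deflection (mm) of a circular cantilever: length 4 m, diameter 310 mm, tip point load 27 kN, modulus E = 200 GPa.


I = pi * d^4 / 64 = pi * 310^4 / 64 = 453332310.79 mm^4
L = 4000.0 mm, P = 27000.0 N, E = 200000.0 MPa
delta = P * L^3 / (3 * E * I)
= 27000.0 * 4000.0^3 / (3 * 200000.0 * 453332310.79)
= 6.353 mm

6.353 mm


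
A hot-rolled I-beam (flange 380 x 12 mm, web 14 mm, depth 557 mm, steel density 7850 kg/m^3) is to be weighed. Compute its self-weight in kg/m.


A_flanges = 2 * 380 * 12 = 9120 mm^2
A_web = (557 - 2 * 12) * 14 = 7462 mm^2
A_total = 9120 + 7462 = 16582 mm^2 = 0.016582 m^2
Weight = rho * A = 7850 * 0.016582 = 130.1687 kg/m

130.1687 kg/m


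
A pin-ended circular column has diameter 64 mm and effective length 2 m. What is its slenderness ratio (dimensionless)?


Radius of gyration r = d / 4 = 64 / 4 = 16.0 mm
L_eff = 2000.0 mm
Slenderness ratio = L / r = 2000.0 / 16.0 = 125.0 (dimensionless)

125.0 (dimensionless)


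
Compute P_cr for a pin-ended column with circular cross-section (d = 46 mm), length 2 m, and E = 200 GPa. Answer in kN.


I = pi * d^4 / 64 = 219786.61 mm^4
L = 2000.0 mm
P_cr = pi^2 * E * I / L^2
= 9.8696 * 200000.0 * 219786.61 / 2000.0^2
= 108460.34 N = 108.4603 kN

108.4603 kN


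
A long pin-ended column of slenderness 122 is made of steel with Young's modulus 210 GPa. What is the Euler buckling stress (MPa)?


sigma_cr = pi^2 * E / lambda^2
= 9.8696 * 210000.0 / 122^2
= 9.8696 * 210000.0 / 14884
= 139.2513 MPa

139.2513 MPa


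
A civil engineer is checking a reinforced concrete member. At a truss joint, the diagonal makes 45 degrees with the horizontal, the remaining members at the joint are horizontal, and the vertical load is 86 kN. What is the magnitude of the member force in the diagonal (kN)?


At the joint, only the diagonal has a vertical component, so vertical equilibrium gives:
F * sin(45) = 86
F = 86 / sin(45)
= 86 / 0.707107
= 121.62 kN

121.62 kN


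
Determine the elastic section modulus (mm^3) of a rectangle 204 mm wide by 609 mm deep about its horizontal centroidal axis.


S = b * h^2 / 6
= 204 * 609^2 / 6
= 204 * 370881 / 6
= 12609954.0 mm^3

12609954.0 mm^3


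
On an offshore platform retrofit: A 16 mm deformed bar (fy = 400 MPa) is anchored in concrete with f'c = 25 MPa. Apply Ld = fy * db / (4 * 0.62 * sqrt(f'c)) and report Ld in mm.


Ld = (fy * db) / (4 * 0.62 * sqrt(f'c))
= (400 * 16) / (4 * 0.62 * sqrt(25))
= 6400 / 12.4
= 516.13 mm

516.13 mm


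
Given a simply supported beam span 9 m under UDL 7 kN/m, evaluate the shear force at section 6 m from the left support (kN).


R_A = w * L / 2 = 7 * 9 / 2 = 31.5 kN
V(x) = R_A - w * x = 31.5 - 7 * 6
= -10.5 kN

-10.5 kN


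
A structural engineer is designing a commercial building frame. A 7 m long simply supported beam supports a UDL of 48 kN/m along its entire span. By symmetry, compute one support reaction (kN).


Total load = w * L = 48 * 7 = 336 kN
By symmetry, each reaction R = total / 2 = 336 / 2 = 168.0 kN

168.0 kN


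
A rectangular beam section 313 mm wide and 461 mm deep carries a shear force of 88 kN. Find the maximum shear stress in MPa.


A = b * h = 313 * 461 = 144293 mm^2
V = 88 kN = 88000.0 N
tau_max = 1.5 * V / A = 1.5 * 88000.0 / 144293
= 0.9148 MPa

0.9148 MPa


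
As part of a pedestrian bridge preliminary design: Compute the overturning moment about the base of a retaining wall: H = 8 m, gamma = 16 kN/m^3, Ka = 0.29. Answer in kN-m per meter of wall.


Pa = 0.5 * Ka * gamma * H^2
= 0.5 * 0.29 * 16 * 8^2
= 148.48 kN/m
Arm = H / 3 = 8 / 3 = 2.6667 m
Mo = Pa * arm = Pa * H / 3 = 148.48 * 8 / 3 = 395.9467 kN-m/m

395.9467 kN-m/m


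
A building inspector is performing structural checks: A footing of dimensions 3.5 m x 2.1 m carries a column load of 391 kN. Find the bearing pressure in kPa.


A = 3.5 * 2.1 = 7.35 m^2
q = P / A = 391 / 7.35
= 53.1973 kPa

53.1973 kPa


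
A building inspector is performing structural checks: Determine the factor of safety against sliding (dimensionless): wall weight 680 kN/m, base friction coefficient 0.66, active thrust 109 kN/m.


Resisting force = mu * W = 0.66 * 680 = 448.8 kN/m
FOS = Resisting / Driving = 448.8 / 109
= 4.1174 (dimensionless)

4.1174 (dimensionless)


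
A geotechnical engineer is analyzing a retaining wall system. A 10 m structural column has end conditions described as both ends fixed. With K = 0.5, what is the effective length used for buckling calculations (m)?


L_eff = K * L
= 0.5 * 10
= 5.0 m

5.0 m


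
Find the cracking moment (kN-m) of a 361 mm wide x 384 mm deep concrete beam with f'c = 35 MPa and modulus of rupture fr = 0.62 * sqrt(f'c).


fr = 0.62 * sqrt(35) = 0.62 * 5.9161 = 3.668 MPa
I = 361 * 384^3 / 12 = 1703411712.0 mm^4
y_t = 192.0 mm
M_cr = fr * I / y_t = 3.668 * 1703411712.0 / 192.0 N-mm
= 32.542 kN-m

32.542 kN-m


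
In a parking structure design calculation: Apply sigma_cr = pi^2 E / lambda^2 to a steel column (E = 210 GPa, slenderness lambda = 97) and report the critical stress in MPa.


sigma_cr = pi^2 * E / lambda^2
= 9.8696 * 210000.0 / 97^2
= 9.8696 * 210000.0 / 9409
= 220.2803 MPa

220.2803 MPa


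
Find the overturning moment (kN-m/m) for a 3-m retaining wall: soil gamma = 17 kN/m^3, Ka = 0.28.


Pa = 0.5 * Ka * gamma * H^2
= 0.5 * 0.28 * 17 * 3^2
= 21.42 kN/m
Arm = H / 3 = 3 / 3 = 1.0 m
Mo = Pa * arm = Pa * H / 3 = 21.42 * 3 / 3 = 21.42 kN-m/m

21.42 kN-m/m


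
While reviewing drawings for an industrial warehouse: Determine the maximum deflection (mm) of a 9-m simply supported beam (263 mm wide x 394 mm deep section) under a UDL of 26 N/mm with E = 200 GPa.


I = 263 * 394^3 / 12 = 1340488732.67 mm^4
L = 9000.0 mm, w = 26 N/mm, E = 200000.0 MPa
delta = 5 * w * L^4 / (384 * E * I)
= 5 * 26 * 9000.0^4 / (384 * 200000.0 * 1340488732.67)
= 8.2849 mm

8.2849 mm


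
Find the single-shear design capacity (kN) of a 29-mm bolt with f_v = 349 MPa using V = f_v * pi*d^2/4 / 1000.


A = pi * d^2 / 4 = pi * 29^2 / 4 = 660.5199 mm^2
V = f_v * A / 1000 = 349 * 660.5199 / 1000
= 230.5214 kN

230.5214 kN


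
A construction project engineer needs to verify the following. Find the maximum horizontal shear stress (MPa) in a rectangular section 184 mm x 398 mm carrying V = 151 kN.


A = b * h = 184 * 398 = 73232 mm^2
V = 151 kN = 151000.0 N
tau_max = 1.5 * V / A = 1.5 * 151000.0 / 73232
= 3.0929 MPa

3.0929 MPa


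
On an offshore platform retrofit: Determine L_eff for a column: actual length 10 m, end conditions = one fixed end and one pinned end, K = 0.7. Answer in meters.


L_eff = K * L
= 0.7 * 10
= 7.0 m

7.0 m


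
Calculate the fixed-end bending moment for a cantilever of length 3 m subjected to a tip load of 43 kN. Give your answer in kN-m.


For a cantilever with a point load at the free end:
M_max = P * L = 43 * 3 = 129 kN-m

129 kN-m


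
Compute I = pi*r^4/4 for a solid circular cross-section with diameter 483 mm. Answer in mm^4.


r = d / 2 = 483 / 2 = 241.5 mm
I = pi * r^4 / 4 = pi * 241.5^4 / 4
= 2671519950.14 mm^4

2671519950.14 mm^4


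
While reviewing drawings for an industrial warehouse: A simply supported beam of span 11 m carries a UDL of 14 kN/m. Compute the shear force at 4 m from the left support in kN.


R_A = w * L / 2 = 14 * 11 / 2 = 77.0 kN
V(x) = R_A - w * x = 77.0 - 14 * 4
= 21.0 kN

21.0 kN


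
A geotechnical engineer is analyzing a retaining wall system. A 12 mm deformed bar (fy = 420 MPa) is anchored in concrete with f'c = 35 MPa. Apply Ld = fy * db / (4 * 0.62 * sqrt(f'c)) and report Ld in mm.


Ld = (fy * db) / (4 * 0.62 * sqrt(f'c))
= (420 * 12) / (4 * 0.62 * sqrt(35))
= 5040 / 14.6719
= 343.51 mm

343.51 mm


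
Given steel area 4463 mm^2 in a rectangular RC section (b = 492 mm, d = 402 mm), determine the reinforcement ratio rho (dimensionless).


rho = As / (b * d)
= 4463 / (492 * 402)
= 4463 / 197784
= 0.022565 (dimensionless)

0.022565 (dimensionless)


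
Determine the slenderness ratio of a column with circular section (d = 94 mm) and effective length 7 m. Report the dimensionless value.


Radius of gyration r = d / 4 = 94 / 4 = 23.5 mm
L_eff = 7000.0 mm
Slenderness ratio = L / r = 7000.0 / 23.5 = 297.87 (dimensionless)

297.87 (dimensionless)


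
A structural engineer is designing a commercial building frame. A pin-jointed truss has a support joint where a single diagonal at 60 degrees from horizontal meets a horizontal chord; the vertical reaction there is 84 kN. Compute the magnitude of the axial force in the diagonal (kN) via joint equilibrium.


At the joint, only the diagonal has a vertical component, so vertical equilibrium gives:
F * sin(60) = 84
F = 84 / sin(60)
= 84 / 0.866025
= 96.99 kN

96.99 kN


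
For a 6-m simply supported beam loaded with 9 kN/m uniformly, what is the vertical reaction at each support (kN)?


Total load = w * L = 9 * 6 = 54 kN
By symmetry, each reaction R = total / 2 = 54 / 2 = 27.0 kN

27.0 kN


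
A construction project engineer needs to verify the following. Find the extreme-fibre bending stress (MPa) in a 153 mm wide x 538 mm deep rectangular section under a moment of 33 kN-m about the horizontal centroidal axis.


I = b * h^3 / 12 = 153 * 538^3 / 12 = 1985441118.0 mm^4
y = h / 2 = 538 / 2 = 269.0 mm
M = 33 kN-m = 33000000.0 N-mm
sigma = M * y / I = 33000000.0 * 269.0 / 1985441118.0
= 4.47 MPa

4.47 MPa


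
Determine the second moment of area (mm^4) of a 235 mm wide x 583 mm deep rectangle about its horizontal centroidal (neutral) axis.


I = b * h^3 / 12
= 235 * 583^3 / 12
= 235 * 198155287 / 12
= 3880541037.08 mm^4

3880541037.08 mm^4


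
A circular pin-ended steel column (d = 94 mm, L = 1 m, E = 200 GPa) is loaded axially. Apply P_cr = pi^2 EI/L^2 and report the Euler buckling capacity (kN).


I = pi * d^4 / 64 = 3832492.5 mm^4
L = 1000.0 mm
P_cr = pi^2 * E * I / L^2
= 9.8696 * 200000.0 * 3832492.5 / 1000.0^2
= 7565036.96 N = 7565.037 kN

7565.037 kN


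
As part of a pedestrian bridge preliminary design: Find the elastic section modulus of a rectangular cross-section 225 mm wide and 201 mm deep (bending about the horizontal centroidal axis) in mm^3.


S = b * h^2 / 6
= 225 * 201^2 / 6
= 225 * 40401 / 6
= 1515037.5 mm^3

1515037.5 mm^3


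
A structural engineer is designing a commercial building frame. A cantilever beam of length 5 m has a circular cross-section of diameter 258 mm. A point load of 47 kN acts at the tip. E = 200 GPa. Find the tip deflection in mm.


I = pi * d^4 / 64 = pi * 258^4 / 64 = 217494722.14 mm^4
L = 5000.0 mm, P = 47000.0 N, E = 200000.0 MPa
delta = P * L^3 / (3 * E * I)
= 47000.0 * 5000.0^3 / (3 * 200000.0 * 217494722.14)
= 45.0202 mm

45.0202 mm


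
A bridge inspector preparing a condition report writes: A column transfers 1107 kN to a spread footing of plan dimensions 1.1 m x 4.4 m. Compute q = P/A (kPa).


A = 1.1 * 4.4 = 4.84 m^2
q = P / A = 1107 / 4.84
= 228.719 kPa

228.719 kPa


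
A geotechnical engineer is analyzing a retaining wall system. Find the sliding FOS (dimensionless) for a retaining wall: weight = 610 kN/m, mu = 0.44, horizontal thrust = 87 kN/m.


Resisting force = mu * W = 0.44 * 610 = 268.4 kN/m
FOS = Resisting / Driving = 268.4 / 87
= 3.0851 (dimensionless)

3.0851 (dimensionless)


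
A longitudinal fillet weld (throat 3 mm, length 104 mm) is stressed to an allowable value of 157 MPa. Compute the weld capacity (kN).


Strength = throat * length * allowable stress
= 3 * 104 * 157 N
= 48984 N
= 48.98 kN

48.98 kN


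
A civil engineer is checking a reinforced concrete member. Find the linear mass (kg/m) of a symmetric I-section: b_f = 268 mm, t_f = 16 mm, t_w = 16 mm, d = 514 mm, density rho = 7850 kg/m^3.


A_flanges = 2 * 268 * 16 = 8576 mm^2
A_web = (514 - 2 * 16) * 16 = 7712 mm^2
A_total = 8576 + 7712 = 16288 mm^2 = 0.016288 m^2
Weight = rho * A = 7850 * 0.016288 = 127.8608 kg/m

127.8608 kg/m


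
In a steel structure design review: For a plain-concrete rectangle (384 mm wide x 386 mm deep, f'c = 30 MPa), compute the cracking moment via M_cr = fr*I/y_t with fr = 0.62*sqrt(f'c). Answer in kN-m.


fr = 0.62 * sqrt(30) = 0.62 * 5.4772 = 3.3959 MPa
I = 384 * 386^3 / 12 = 1840398592.0 mm^4
y_t = 193.0 mm
M_cr = fr * I / y_t = 3.3959 * 1840398592.0 / 193.0 N-mm
= 32.3822 kN-m

32.3822 kN-m


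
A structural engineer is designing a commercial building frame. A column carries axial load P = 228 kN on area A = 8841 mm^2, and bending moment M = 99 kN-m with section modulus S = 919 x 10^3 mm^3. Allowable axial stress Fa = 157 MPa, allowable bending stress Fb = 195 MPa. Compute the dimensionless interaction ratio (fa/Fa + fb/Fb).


f_a = P / A = 228000.0 / 8841 = 25.7889 MPa
f_b = M / S = 99000000.0 / 919000.0 = 107.7258 MPa
Ratio = f_a / Fa + f_b / Fb
= 25.7889 / 157 + 107.7258 / 195
= 0.7167 (dimensionless)

0.7167 (dimensionless)


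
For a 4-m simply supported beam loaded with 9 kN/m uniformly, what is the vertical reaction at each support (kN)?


Total load = w * L = 9 * 4 = 36 kN
By symmetry, each reaction R = total / 2 = 36 / 2 = 18.0 kN

18.0 kN


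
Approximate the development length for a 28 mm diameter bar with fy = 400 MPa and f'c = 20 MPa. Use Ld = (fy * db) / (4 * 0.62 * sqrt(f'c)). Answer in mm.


Ld = (fy * db) / (4 * 0.62 * sqrt(f'c))
= (400 * 28) / (4 * 0.62 * sqrt(20))
= 11200 / 11.0909
= 1009.84 mm

1009.84 mm


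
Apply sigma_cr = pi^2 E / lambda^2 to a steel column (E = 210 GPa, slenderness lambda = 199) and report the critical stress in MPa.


sigma_cr = pi^2 * E / lambda^2
= 9.8696 * 210000.0 / 199^2
= 9.8696 * 210000.0 / 39601
= 52.3375 MPa

52.3375 MPa


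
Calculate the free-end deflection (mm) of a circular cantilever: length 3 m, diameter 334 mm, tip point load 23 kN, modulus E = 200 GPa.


I = pi * d^4 / 64 = pi * 334^4 / 64 = 610879802.01 mm^4
L = 3000.0 mm, P = 23000.0 N, E = 200000.0 MPa
delta = P * L^3 / (3 * E * I)
= 23000.0 * 3000.0^3 / (3 * 200000.0 * 610879802.01)
= 1.6943 mm

1.6943 mm


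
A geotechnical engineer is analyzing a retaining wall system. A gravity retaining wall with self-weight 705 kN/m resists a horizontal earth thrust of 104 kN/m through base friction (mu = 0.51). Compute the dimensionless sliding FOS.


Resisting force = mu * W = 0.51 * 705 = 359.55 kN/m
FOS = Resisting / Driving = 359.55 / 104
= 3.4572 (dimensionless)

3.4572 (dimensionless)


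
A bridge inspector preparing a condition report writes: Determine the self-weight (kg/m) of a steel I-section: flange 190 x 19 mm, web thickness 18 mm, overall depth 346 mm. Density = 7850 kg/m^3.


A_flanges = 2 * 190 * 19 = 7220 mm^2
A_web = (346 - 2 * 19) * 18 = 5544 mm^2
A_total = 7220 + 5544 = 12764 mm^2 = 0.012764 m^2
Weight = rho * A = 7850 * 0.012764 = 100.1974 kg/m

100.1974 kg/m


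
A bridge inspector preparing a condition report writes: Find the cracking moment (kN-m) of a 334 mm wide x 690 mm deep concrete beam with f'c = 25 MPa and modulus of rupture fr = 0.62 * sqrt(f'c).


fr = 0.62 * sqrt(25) = 0.62 * 5.0 = 3.1 MPa
I = 334 * 690^3 / 12 = 9143500500.0 mm^4
y_t = 345.0 mm
M_cr = fr * I / y_t = 3.1 * 9143500500.0 / 345.0 N-mm
= 82.159 kN-m

82.159 kN-m


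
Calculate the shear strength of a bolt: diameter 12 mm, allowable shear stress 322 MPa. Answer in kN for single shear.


A = pi * d^2 / 4 = pi * 12^2 / 4 = 113.0973 mm^2
V = f_v * A / 1000 = 322 * 113.0973 / 1000
= 36.4173 kN

36.4173 kN


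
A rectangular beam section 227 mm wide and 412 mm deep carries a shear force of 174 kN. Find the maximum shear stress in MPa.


A = b * h = 227 * 412 = 93524 mm^2
V = 174 kN = 174000.0 N
tau_max = 1.5 * V / A = 1.5 * 174000.0 / 93524
= 2.7907 MPa

2.7907 MPa


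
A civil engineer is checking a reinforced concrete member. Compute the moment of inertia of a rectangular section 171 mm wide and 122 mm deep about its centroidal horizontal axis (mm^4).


I = b * h^3 / 12
= 171 * 122^3 / 12
= 171 * 1815848 / 12
= 25875834.0 mm^4

25875834.0 mm^4


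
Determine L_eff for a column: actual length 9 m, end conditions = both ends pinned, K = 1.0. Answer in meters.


L_eff = K * L
= 1.0 * 9
= 9.0 m

9.0 m


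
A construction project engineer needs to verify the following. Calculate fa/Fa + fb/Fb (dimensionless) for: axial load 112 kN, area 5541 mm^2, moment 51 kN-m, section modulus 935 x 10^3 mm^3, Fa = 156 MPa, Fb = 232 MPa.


f_a = P / A = 112000.0 / 5541 = 20.213 MPa
f_b = M / S = 51000000.0 / 935000.0 = 54.5455 MPa
Ratio = f_a / Fa + f_b / Fb
= 20.213 / 156 + 54.5455 / 232
= 0.3647 (dimensionless)

0.3647 (dimensionless)


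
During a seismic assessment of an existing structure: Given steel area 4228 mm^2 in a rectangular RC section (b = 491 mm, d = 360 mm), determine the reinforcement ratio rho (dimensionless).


rho = As / (b * d)
= 4228 / (491 * 360)
= 4228 / 176760
= 0.023919 (dimensionless)

0.023919 (dimensionless)


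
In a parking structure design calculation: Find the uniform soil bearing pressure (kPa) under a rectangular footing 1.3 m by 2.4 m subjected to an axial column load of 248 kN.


A = 1.3 * 2.4 = 3.12 m^2
q = P / A = 248 / 3.12
= 79.4872 kPa

79.4872 kPa


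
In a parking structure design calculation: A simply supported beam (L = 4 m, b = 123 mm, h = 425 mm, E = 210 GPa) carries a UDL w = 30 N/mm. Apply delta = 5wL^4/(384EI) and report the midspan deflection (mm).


I = 123 * 425^3 / 12 = 786847656.25 mm^4
L = 4000.0 mm, w = 30 N/mm, E = 210000.0 MPa
delta = 5 * w * L^4 / (384 * E * I)
= 5 * 30 * 4000.0^4 / (384 * 210000.0 * 786847656.25)
= 0.6052 mm

0.6052 mm


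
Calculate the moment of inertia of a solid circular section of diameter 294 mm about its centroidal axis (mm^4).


r = d / 2 = 294 / 2 = 147.0 mm
I = pi * r^4 / 4 = pi * 147.0^4 / 4
= 366740793.54 mm^4

366740793.54 mm^4


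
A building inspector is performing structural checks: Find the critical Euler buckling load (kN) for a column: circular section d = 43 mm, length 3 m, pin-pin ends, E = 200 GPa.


I = pi * d^4 / 64 = 167820.0 mm^4
L = 3000.0 mm
P_cr = pi^2 * E * I / L^2
= 9.8696 * 200000.0 * 167820.0 / 3000.0^2
= 36807.05 N = 36.807 kN

36.807 kN


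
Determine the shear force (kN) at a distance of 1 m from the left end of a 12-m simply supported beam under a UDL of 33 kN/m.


R_A = w * L / 2 = 33 * 12 / 2 = 198.0 kN
V(x) = R_A - w * x = 198.0 - 33 * 1
= 165.0 kN

165.0 kN


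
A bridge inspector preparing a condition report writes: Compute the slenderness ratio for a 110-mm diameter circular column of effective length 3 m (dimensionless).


Radius of gyration r = d / 4 = 110 / 4 = 27.5 mm
L_eff = 3000.0 mm
Slenderness ratio = L / r = 3000.0 / 27.5 = 109.09 (dimensionless)

109.09 (dimensionless)


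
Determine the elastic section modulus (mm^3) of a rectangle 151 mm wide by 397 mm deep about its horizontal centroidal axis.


S = b * h^2 / 6
= 151 * 397^2 / 6
= 151 * 157609 / 6
= 3966493.17 mm^3

3966493.17 mm^3


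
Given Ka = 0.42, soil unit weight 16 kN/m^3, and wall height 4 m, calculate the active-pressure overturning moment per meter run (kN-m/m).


Pa = 0.5 * Ka * gamma * H^2
= 0.5 * 0.42 * 16 * 4^2
= 53.76 kN/m
Arm = H / 3 = 4 / 3 = 1.3333 m
Mo = Pa * arm = Pa * H / 3 = 53.76 * 4 / 3 = 71.68 kN-m/m

71.68 kN-m/m


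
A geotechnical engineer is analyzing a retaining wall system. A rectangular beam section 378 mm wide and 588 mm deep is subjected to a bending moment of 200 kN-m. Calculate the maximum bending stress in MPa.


I = b * h^3 / 12 = 378 * 588^3 / 12 = 6403870368.0 mm^4
y = h / 2 = 588 / 2 = 294.0 mm
M = 200 kN-m = 200000000.0 N-mm
sigma = M * y / I = 200000000.0 * 294.0 / 6403870368.0
= 9.18 MPa

9.18 MPa


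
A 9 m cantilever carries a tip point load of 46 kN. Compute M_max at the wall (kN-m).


For a cantilever with a point load at the free end:
M_max = P * L = 46 * 9 = 414 kN-m

414 kN-m


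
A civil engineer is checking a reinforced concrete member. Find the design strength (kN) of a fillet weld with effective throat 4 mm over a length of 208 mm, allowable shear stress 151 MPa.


Strength = throat * length * allowable stress
= 4 * 208 * 151 N
= 125632 N
= 125.63 kN

125.63 kN


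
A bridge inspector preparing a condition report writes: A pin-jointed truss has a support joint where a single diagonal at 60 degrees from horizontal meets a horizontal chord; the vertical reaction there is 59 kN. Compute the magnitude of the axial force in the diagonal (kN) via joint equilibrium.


At the joint, only the diagonal has a vertical component, so vertical equilibrium gives:
F * sin(60) = 59
F = 59 / sin(60)
= 59 / 0.866025
= 68.13 kN

68.13 kN


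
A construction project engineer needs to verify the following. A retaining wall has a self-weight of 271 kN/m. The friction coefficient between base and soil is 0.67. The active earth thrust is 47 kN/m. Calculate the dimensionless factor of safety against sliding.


Resisting force = mu * W = 0.67 * 271 = 181.57 kN/m
FOS = Resisting / Driving = 181.57 / 47
= 3.8632 (dimensionless)

3.8632 (dimensionless)


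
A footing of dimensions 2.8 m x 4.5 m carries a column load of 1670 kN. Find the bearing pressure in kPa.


A = 2.8 * 4.5 = 12.6 m^2
q = P / A = 1670 / 12.6
= 132.5397 kPa

132.5397 kPa


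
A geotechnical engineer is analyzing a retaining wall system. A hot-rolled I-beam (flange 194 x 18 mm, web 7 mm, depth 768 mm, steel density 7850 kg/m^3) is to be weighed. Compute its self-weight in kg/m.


A_flanges = 2 * 194 * 18 = 6984 mm^2
A_web = (768 - 2 * 18) * 7 = 5124 mm^2
A_total = 6984 + 5124 = 12108 mm^2 = 0.012108 m^2
Weight = rho * A = 7850 * 0.012108 = 95.0478 kg/m

95.0478 kg/m


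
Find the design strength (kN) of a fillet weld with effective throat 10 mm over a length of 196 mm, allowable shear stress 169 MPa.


Strength = throat * length * allowable stress
= 10 * 196 * 169 N
= 331240 N
= 331.24 kN

331.24 kN


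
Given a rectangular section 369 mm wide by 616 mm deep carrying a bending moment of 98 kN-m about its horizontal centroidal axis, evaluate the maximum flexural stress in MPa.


I = b * h^3 / 12 = 369 * 616^3 / 12 = 7187655552.0 mm^4
y = h / 2 = 616 / 2 = 308.0 mm
M = 98 kN-m = 98000000.0 N-mm
sigma = M * y / I = 98000000.0 * 308.0 / 7187655552.0
= 4.2 MPa

4.2 MPa


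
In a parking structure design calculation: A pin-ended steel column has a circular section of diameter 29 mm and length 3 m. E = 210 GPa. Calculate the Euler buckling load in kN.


I = pi * d^4 / 64 = 34718.57 mm^4
L = 3000.0 mm
P_cr = pi^2 * E * I / L^2
= 9.8696 * 210000.0 * 34718.57 / 3000.0^2
= 7995.37 N = 7.9954 kN

7.9954 kN


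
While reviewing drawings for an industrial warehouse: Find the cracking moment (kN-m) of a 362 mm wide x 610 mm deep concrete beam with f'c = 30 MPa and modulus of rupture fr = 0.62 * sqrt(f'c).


fr = 0.62 * sqrt(30) = 0.62 * 5.4772 = 3.3959 MPa
I = 362 * 610^3 / 12 = 6847260166.67 mm^4
y_t = 305.0 mm
M_cr = fr * I / y_t = 3.3959 * 6847260166.67 / 305.0 N-mm
= 76.2376 kN-m

76.2376 kN-m


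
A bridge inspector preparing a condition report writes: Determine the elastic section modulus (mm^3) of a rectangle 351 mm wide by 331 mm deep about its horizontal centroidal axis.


S = b * h^2 / 6
= 351 * 331^2 / 6
= 351 * 109561 / 6
= 6409318.5 mm^3

6409318.5 mm^3


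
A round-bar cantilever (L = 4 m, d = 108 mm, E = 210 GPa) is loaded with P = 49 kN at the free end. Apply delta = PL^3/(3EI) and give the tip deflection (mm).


I = pi * d^4 / 64 = pi * 108^4 / 64 = 6678284.57 mm^4
L = 4000.0 mm, P = 49000.0 N, E = 210000.0 MPa
delta = P * L^3 / (3 * E * I)
= 49000.0 * 4000.0^3 / (3 * 210000.0 * 6678284.57)
= 745.3677 mm

745.3677 mm


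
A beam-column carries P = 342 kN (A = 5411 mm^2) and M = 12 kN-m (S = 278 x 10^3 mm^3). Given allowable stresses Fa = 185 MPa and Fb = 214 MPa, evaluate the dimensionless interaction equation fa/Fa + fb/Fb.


f_a = P / A = 342000.0 / 5411 = 63.2046 MPa
f_b = M / S = 12000000.0 / 278000.0 = 43.1655 MPa
Ratio = f_a / Fa + f_b / Fb
= 63.2046 / 185 + 43.1655 / 214
= 0.5434 (dimensionless)

0.5434 (dimensionless)


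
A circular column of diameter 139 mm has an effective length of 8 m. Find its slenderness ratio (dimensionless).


Radius of gyration r = d / 4 = 139 / 4 = 34.75 mm
L_eff = 8000.0 mm
Slenderness ratio = L / r = 8000.0 / 34.75 = 230.22 (dimensionless)

230.22 (dimensionless)


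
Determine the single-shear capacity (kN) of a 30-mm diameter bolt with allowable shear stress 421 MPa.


A = pi * d^2 / 4 = pi * 30^2 / 4 = 706.8583 mm^2
V = f_v * A / 1000 = 421 * 706.8583 / 1000
= 297.5874 kN

297.5874 kN


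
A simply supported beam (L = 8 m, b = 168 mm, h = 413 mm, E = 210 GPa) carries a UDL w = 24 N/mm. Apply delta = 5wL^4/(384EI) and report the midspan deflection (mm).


I = 168 * 413^3 / 12 = 986229958.0 mm^4
L = 8000.0 mm, w = 24 N/mm, E = 210000.0 MPa
delta = 5 * w * L^4 / (384 * E * I)
= 5 * 24 * 8000.0^4 / (384 * 210000.0 * 986229958.0)
= 6.1803 mm

6.1803 mm


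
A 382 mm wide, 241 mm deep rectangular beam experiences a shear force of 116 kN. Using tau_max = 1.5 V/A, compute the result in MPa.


A = b * h = 382 * 241 = 92062 mm^2
V = 116 kN = 116000.0 N
tau_max = 1.5 * V / A = 1.5 * 116000.0 / 92062
= 1.89 MPa

1.89 MPa


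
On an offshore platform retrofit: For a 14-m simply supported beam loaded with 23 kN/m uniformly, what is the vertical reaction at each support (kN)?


Total load = w * L = 23 * 14 = 322 kN
By symmetry, each reaction R = total / 2 = 322 / 2 = 161.0 kN

161.0 kN


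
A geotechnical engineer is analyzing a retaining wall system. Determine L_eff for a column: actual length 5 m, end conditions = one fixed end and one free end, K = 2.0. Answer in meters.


L_eff = K * L
= 2.0 * 5
= 10.0 m

10.0 m


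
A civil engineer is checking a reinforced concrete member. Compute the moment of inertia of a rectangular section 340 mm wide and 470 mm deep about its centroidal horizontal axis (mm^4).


I = b * h^3 / 12
= 340 * 470^3 / 12
= 340 * 103823000 / 12
= 2941651666.67 mm^4

2941651666.67 mm^4


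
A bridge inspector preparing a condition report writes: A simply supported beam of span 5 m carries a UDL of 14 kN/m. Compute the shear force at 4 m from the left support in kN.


R_A = w * L / 2 = 14 * 5 / 2 = 35.0 kN
V(x) = R_A - w * x = 35.0 - 14 * 4
= -21.0 kN

-21.0 kN


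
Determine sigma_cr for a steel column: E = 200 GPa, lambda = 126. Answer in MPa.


sigma_cr = pi^2 * E / lambda^2
= 9.8696 * 200000.0 / 126^2
= 9.8696 * 200000.0 / 15876
= 124.3336 MPa

124.3336 MPa


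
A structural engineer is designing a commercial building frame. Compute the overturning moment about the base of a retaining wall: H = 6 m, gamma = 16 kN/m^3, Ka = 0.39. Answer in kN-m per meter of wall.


Pa = 0.5 * Ka * gamma * H^2
= 0.5 * 0.39 * 16 * 6^2
= 112.32 kN/m
Arm = H / 3 = 6 / 3 = 2.0 m
Mo = Pa * arm = Pa * H / 3 = 112.32 * 6 / 3 = 224.64 kN-m/m

224.64 kN-m/m


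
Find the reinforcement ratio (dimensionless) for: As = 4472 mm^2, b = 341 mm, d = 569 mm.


rho = As / (b * d)
= 4472 / (341 * 569)
= 4472 / 194029
= 0.023048 (dimensionless)

0.023048 (dimensionless)


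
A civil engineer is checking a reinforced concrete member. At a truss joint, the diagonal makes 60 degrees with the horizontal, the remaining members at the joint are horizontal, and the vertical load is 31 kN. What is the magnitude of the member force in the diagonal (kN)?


At the joint, only the diagonal has a vertical component, so vertical equilibrium gives:
F * sin(60) = 31
F = 31 / sin(60)
= 31 / 0.866025
= 35.8 kN

35.8 kN


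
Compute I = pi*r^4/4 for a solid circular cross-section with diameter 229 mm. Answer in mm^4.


r = d / 2 = 229 / 2 = 114.5 mm
I = pi * r^4 / 4 = pi * 114.5^4 / 4
= 134993180.01 mm^4

134993180.01 mm^4


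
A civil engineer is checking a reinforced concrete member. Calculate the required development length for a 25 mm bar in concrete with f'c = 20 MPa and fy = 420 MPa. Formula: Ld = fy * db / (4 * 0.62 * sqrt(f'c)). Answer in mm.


Ld = (fy * db) / (4 * 0.62 * sqrt(f'c))
= (420 * 25) / (4 * 0.62 * sqrt(20))
= 10500 / 11.0909
= 946.72 mm

946.72 mm


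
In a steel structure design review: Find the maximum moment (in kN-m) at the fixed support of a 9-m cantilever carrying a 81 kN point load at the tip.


For a cantilever with a point load at the free end:
M_max = P * L = 81 * 9 = 729 kN-m

729 kN-m


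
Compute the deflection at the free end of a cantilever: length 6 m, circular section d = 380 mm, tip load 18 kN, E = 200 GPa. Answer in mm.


I = pi * d^4 / 64 = pi * 380^4 / 64 = 1023538740.52 mm^4
L = 6000.0 mm, P = 18000.0 N, E = 200000.0 MPa
delta = P * L^3 / (3 * E * I)
= 18000.0 * 6000.0^3 / (3 * 200000.0 * 1023538740.52)
= 6.331 mm

6.331 mm
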